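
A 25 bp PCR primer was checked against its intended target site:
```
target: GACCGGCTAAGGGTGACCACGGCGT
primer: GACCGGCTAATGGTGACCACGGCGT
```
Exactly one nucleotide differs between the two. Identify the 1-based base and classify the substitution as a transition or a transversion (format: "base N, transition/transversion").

Base 11 changes G→T. G is a purine and T is a pyrimidine, so this is a transversion.

base 11, transversion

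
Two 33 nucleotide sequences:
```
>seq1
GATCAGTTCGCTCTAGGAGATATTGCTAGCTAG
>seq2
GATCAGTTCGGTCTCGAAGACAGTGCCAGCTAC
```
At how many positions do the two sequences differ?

7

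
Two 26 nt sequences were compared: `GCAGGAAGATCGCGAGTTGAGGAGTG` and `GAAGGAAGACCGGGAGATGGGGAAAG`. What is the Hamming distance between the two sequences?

Mismatches (1-based): base 2: C→A; base 10: T→C; base 13: C→G; base 17: T→A; base 20: A→G; base 24: G→A; base 25: T→A.

7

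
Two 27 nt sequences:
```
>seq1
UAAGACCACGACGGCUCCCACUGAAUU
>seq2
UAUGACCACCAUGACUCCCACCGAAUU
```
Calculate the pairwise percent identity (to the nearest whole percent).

81%

5 positions differ (3, 10, 12, 14, 22), so 22 of 27 match: 22/27 = 81.48%.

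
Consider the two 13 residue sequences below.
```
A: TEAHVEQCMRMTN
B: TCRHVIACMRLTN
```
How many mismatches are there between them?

5

Mismatches (1-based): residue 2: E→C; residue 3: A→R; residue 6: E→I; residue 7: Q→A; residue 11: M→L.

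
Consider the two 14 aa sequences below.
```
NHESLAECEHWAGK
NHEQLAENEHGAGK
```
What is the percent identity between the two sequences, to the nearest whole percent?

3 positions differ (4, 8, 11), so 11 of 14 match: 11/14 = 78.57%.

79%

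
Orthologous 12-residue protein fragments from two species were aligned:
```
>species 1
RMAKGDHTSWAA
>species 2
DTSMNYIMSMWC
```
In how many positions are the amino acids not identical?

11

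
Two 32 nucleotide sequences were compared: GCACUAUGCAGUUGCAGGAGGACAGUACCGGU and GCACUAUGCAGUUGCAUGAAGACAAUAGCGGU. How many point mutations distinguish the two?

4

Comparing position by position, 4 bases differ: 17 (G/U), 20 (G/A), 25 (G/A), 28 (C/G).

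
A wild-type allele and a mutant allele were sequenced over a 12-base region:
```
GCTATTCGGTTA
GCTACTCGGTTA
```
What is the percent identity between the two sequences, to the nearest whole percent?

92%

Mismatch at position 5 (1-based): 1 of 12.
Identical positions: 11/12 = 91.67% → 92%.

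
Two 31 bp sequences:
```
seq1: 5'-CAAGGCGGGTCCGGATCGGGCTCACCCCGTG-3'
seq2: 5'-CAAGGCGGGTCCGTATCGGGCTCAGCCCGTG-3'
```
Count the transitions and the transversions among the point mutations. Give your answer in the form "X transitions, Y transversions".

0 transitions, 2 transversions

Mismatches (1-based):
site 14: G→T (purine→pyrimidine, transversion)
site 25: C→G (pyrimidine→purine, transversion)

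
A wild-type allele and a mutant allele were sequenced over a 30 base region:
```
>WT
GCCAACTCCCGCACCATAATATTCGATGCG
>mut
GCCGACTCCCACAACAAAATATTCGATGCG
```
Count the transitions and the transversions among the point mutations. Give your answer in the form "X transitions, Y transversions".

Mismatches (1-based):
position 4: A→G (purine→purine, transition)
position 11: G→A (purine→purine, transition)
position 14: C→A (pyrimidine→purine, transversion)
position 17: T→A (pyrimidine→purine, transversion)

2 transitions, 2 transversions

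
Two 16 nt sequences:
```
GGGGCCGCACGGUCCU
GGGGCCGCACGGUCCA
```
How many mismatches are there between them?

Mismatches (1-based): base 16: U→A.

1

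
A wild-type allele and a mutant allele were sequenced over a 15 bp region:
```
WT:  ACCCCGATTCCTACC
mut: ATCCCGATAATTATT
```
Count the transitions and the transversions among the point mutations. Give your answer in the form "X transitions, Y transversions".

4 transitions, 2 transversions

Mismatches (1-based):
site 2: C→T (pyrimidine→pyrimidine, transition)
site 9: T→A (pyrimidine→purine, transversion)
site 10: C→A (pyrimidine→purine, transversion)
site 11: C→T (pyrimidine→pyrimidine, transition)
site 14: C→T (pyrimidine→pyrimidine, transition)
site 15: C→T (pyrimidine→pyrimidine, transition)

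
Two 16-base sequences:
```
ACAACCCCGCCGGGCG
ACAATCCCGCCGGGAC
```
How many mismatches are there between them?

3

Comparing position by position, 3 positions differ: 5 (C/T), 15 (C/A), 16 (G/C).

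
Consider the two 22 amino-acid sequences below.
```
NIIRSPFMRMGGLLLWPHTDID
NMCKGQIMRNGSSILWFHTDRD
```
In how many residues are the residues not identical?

12

The sequences differ at residues 2, 3, 4, 5, 6, 7, 10, 12, 13, 14, 17, 21 (1-based) — 12 in total.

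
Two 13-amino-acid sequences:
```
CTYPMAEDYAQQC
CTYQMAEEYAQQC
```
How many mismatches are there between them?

2

The sequences differ at positions 4, 8 (1-based) — 2 in total.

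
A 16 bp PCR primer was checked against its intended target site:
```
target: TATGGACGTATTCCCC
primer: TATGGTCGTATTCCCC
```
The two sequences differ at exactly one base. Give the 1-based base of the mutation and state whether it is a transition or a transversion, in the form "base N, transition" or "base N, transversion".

The sequences differ only at base 6: A→T (purine→pyrimidine), a transversion.

base 6, transversion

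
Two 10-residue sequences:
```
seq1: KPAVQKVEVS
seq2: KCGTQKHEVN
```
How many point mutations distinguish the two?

5

The sequences differ at residues 2, 3, 4, 7, 10 (1-based) — 5 in total.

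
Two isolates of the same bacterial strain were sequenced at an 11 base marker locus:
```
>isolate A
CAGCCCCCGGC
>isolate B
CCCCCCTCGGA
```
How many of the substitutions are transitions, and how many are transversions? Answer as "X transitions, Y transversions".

1 transition, 3 transversions

Mismatches (1-based):
site 2: A→C (purine→pyrimidine, transversion)
site 3: G→C (purine→pyrimidine, transversion)
site 7: C→T (pyrimidine→pyrimidine, transition)
site 11: C→A (pyrimidine→purine, transversion)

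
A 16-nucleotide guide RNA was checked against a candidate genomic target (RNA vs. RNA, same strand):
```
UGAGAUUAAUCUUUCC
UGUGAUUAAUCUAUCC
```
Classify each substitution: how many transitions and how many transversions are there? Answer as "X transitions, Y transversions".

Mismatches (1-based):
site 3: A→U (purine→pyrimidine, transversion)
site 13: U→A (pyrimidine→purine, transversion)

0 transitions, 2 transversions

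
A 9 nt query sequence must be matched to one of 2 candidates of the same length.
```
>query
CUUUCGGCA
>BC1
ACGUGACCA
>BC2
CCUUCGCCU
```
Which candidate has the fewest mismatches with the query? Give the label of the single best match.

BC2

BC1 differs at 6 positions; BC2 differs at 3 positions. The closest is BC2.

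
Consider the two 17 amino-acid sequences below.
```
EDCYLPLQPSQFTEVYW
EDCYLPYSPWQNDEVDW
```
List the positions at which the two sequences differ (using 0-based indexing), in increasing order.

Differences at position 6 (L→Y), position 7 (Q→S), position 9 (S→W), position 11 (F→N), position 12 (T→D), position 15 (Y→D).

6, 7, 9, 11, 12, 15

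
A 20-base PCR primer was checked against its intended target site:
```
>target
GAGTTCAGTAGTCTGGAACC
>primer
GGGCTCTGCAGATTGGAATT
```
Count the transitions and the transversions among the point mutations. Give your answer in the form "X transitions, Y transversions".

Transitions (purine↔purine or pyrimidine↔pyrimidine): 2 A→G, 4 T→C, 9 T→C, 13 C→T, 19 C→T, 20 C→T.
Transversions (purine↔pyrimidine): 7 A→T, 12 T→A.

6 transitions, 2 transversions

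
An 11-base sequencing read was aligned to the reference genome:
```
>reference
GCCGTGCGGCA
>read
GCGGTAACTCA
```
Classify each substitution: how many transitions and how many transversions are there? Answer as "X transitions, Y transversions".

Mismatches (1-based):
site 3: C→G (pyrimidine→purine, transversion)
site 6: G→A (purine→purine, transition)
site 7: C→A (pyrimidine→purine, transversion)
site 8: G→C (purine→pyrimidine, transversion)
site 9: G→T (purine→pyrimidine, transversion)

1 transition, 4 transversions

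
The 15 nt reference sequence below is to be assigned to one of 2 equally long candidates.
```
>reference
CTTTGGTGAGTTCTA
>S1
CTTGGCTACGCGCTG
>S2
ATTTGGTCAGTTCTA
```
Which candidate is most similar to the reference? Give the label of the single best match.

S1 differs at 7 bases; S2 differs at 2 bases. The closest is S2.

S2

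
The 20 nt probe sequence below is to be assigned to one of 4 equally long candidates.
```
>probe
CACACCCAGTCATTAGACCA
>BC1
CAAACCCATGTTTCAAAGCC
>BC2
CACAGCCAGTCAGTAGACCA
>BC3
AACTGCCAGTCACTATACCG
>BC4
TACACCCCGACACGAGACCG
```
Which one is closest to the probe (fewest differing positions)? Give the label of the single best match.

BC2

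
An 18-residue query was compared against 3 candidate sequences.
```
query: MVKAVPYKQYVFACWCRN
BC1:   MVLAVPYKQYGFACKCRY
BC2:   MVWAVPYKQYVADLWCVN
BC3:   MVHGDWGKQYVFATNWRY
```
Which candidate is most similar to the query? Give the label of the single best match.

BC1 differs at 4 positions; BC2 differs at 5 positions; BC3 differs at 9 positions. The closest is BC1.

BC1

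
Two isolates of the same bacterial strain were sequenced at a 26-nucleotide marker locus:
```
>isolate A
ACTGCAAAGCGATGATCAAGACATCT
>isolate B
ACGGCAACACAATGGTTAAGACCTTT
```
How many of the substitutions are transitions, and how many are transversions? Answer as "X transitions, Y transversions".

5 transitions, 3 transversions

Mismatches (1-based):
site 3: T→G (pyrimidine→purine, transversion)
site 8: A→C (purine→pyrimidine, transversion)
site 9: G→A (purine→purine, transition)
site 11: G→A (purine→purine, transition)
site 15: A→G (purine→purine, transition)
site 17: C→T (pyrimidine→pyrimidine, transition)
site 23: A→C (purine→pyrimidine, transversion)
site 25: C→T (pyrimidine→pyrimidine, transition)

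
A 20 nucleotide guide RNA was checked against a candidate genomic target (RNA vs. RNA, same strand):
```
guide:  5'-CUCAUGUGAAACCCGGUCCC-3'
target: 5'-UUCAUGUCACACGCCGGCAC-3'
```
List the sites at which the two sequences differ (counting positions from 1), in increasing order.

1, 8, 10, 13, 15, 17, 19

Scanning 1-based: 1: C/U; 8: G/C; 10: A/C; 13: C/G; 15: G/C; 17: U/G; 19: C/A.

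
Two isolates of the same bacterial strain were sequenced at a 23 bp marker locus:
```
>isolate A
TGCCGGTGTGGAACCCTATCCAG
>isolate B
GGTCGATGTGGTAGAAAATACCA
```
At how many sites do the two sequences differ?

11

Comparing position by position, 11 sites differ: 1 (T/G), 3 (C/T), 6 (G/A), 12 (A/T), 14 (C/G), 15 (C/A), 16 (C/A), 17 (T/A), 20 (C/A), 22 (A/C), 23 (G/A).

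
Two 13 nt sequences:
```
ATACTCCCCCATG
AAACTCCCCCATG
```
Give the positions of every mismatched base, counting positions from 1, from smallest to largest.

2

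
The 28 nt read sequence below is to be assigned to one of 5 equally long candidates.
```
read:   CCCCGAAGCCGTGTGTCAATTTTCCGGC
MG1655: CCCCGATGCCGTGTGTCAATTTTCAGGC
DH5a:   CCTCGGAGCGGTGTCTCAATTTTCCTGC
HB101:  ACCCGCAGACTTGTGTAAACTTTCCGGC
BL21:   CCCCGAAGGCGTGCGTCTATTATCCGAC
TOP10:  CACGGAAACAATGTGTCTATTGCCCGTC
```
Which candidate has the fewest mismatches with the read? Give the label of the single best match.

Hamming distances to read — MG1655: 2; DH5a: 5; HB101: 6; BL21: 5; TOP10: 9.
Smallest is MG1655 with 2 mismatches.

MG1655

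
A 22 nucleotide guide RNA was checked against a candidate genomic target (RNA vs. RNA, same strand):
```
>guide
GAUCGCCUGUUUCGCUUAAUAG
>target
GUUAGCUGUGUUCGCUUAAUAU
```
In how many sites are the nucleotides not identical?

7

Comparing position by position, 7 sites differ: 2 (A/U), 4 (C/A), 7 (C/U), 8 (U/G), 9 (G/U), 10 (U/G), 22 (G/U).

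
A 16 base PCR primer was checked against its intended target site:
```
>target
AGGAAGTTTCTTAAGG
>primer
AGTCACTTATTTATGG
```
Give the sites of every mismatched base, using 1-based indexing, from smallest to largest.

Scanning 1-based: 3: G/T; 4: A/C; 6: G/C; 9: T/A; 10: C/T; 14: A/T.

3, 4, 6, 9, 10, 14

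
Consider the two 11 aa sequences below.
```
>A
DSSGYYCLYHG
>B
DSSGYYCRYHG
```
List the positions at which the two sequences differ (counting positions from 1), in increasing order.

8

Differences at position 8 (L→R).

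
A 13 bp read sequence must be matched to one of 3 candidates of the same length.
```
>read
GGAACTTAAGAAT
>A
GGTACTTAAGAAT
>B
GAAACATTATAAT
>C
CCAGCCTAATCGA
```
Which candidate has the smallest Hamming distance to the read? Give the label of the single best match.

A differs at 1 base; B differs at 4 bases; C differs at 8 bases. The closest is A.

A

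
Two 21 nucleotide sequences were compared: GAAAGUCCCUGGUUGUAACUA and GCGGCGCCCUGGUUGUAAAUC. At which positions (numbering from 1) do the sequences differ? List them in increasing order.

Scanning 1-based: 2: A/C; 3: A/G; 4: A/G; 5: G/C; 6: U/G; 19: C/A; 21: A/C.

2, 3, 4, 5, 6, 19, 21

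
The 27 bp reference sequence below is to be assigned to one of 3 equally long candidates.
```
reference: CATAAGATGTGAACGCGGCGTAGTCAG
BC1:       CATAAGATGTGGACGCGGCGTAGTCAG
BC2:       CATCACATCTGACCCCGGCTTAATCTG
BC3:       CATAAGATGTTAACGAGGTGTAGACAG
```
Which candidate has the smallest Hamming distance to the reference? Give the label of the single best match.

BC1 differs at 1 site; BC2 differs at 8 sites; BC3 differs at 4 sites. The closest is BC1.

BC1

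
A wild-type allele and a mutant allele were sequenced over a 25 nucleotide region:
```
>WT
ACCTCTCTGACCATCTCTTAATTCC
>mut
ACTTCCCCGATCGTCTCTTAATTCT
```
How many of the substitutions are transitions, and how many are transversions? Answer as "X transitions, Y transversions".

Mismatches (1-based):
site 3: C→T (pyrimidine→pyrimidine, transition)
site 6: T→C (pyrimidine→pyrimidine, transition)
site 8: T→C (pyrimidine→pyrimidine, transition)
site 11: C→T (pyrimidine→pyrimidine, transition)
site 13: A→G (purine→purine, transition)
site 25: C→T (pyrimidine→pyrimidine, transition)

6 transitions, 0 transversions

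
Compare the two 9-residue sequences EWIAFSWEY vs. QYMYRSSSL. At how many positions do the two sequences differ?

Comparing position by position, 8 positions differ: 1 (E/Q), 2 (W/Y), 3 (I/M), 4 (A/Y), 5 (F/R), 7 (W/S), 8 (E/S), 9 (Y/L).

8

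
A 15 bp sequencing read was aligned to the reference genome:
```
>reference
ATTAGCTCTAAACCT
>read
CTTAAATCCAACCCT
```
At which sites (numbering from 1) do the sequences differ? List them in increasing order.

Differences at site 1 (A→C), site 5 (G→A), site 6 (C→A), site 9 (T→C), site 12 (A→C).

1, 5, 6, 9, 12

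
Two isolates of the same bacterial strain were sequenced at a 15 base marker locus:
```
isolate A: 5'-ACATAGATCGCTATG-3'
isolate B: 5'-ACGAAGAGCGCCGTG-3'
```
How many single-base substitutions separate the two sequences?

5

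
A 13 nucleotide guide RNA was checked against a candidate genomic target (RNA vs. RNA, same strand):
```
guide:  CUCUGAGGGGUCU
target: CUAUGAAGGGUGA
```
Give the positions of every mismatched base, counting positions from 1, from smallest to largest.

3, 7, 12, 13

Scanning 1-based: 3: C/A; 7: G/A; 12: C/G; 13: U/A.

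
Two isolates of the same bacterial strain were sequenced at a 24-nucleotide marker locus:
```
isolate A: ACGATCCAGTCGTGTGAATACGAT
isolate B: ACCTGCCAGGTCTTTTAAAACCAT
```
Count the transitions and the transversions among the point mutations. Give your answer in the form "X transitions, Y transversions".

1 transition, 9 transversions

Transitions (purine↔purine or pyrimidine↔pyrimidine): 11 C→T.
Transversions (purine↔pyrimidine): 3 G→C, 4 A→T, 5 T→G, 10 T→G, 12 G→C, 14 G→T, 16 G→T, 19 T→A, 22 G→C.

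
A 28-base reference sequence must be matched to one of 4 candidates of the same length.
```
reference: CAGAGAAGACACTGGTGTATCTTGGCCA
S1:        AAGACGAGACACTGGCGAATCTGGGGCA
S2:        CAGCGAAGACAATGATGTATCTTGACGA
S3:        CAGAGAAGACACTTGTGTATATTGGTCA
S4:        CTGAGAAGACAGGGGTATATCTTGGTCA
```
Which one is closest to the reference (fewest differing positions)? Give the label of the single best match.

Hamming distances to reference — S1: 7; S2: 5; S3: 3; S4: 5.
Smallest is S3 with 3 mismatches.

S3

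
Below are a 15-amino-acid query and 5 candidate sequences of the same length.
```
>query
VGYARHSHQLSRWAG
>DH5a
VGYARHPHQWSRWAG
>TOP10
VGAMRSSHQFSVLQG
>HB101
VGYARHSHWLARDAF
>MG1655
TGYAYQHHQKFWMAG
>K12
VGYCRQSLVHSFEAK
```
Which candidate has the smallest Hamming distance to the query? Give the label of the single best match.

DH5a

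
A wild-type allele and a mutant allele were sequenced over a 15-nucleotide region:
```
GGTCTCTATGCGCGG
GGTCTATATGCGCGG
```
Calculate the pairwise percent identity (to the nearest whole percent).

93%

1 position differs (6), so 14 of 15 match: 14/15 = 93.33%.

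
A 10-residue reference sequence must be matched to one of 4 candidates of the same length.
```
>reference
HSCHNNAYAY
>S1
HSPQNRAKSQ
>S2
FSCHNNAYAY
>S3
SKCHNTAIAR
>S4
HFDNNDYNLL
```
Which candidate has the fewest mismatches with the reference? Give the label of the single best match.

S2

S1 differs at 6 residues; S2 differs at 1 residue; S3 differs at 5 residues; S4 differs at 8 residues. The closest is S2.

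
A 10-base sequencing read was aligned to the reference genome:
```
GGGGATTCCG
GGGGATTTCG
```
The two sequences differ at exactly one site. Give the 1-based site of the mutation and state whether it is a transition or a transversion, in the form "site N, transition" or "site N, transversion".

site 8, transition

The sequences differ only at site 8: C→T (pyrimidine→pyrimidine), a transition.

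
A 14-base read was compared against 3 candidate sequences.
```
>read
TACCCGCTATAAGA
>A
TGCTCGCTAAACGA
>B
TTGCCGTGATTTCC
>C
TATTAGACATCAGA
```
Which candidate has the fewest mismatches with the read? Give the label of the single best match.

A differs at 4 bases; B differs at 8 bases; C differs at 6 bases. The closest is A.

A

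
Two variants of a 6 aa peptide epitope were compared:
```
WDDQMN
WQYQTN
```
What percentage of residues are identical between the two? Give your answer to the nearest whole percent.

Mismatches at positions 2, 3, 5 (1-based): 3 of 6.
Identical positions: 3/6 = 50% → 50%.

50%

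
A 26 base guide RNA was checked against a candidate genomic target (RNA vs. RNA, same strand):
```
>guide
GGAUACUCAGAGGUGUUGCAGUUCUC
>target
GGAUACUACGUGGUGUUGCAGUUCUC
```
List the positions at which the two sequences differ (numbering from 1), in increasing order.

Differences at position 8 (C→A), position 9 (A→C), position 11 (A→U).

8, 9, 11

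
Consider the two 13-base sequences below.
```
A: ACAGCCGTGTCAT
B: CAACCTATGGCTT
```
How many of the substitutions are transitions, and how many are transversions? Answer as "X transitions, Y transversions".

Transitions (purine↔purine or pyrimidine↔pyrimidine): 6 C→T, 7 G→A.
Transversions (purine↔pyrimidine): 1 A→C, 2 C→A, 4 G→C, 10 T→G, 12 A→T.

2 transitions, 5 transversions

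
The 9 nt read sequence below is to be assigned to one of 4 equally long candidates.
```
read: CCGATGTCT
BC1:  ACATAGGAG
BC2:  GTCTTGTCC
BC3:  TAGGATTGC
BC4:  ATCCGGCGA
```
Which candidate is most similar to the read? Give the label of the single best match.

BC1 differs at 7 positions; BC2 differs at 5 positions; BC3 differs at 7 positions; BC4 differs at 8 positions. The closest is BC2.

BC2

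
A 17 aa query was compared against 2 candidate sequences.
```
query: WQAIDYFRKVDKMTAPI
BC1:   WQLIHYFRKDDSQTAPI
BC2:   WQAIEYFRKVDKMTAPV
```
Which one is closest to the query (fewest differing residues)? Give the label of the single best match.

BC2

Hamming distances to query — BC1: 5; BC2: 2.
Smallest is BC2 with 2 mismatches.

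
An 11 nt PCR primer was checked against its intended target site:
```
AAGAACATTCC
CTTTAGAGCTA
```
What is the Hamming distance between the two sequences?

Comparing position by position, 9 positions differ: 1 (A/C), 2 (A/T), 3 (G/T), 4 (A/T), 6 (C/G), 8 (T/G), 9 (T/C), 10 (C/T), 11 (C/A).

9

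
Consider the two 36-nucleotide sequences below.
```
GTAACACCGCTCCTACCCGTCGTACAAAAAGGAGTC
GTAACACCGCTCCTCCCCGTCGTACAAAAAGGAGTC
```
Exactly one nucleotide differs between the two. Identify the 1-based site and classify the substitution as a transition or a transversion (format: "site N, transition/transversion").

site 15, transversion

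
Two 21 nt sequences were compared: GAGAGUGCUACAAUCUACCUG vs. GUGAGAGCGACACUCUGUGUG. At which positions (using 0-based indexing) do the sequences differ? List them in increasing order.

1, 5, 8, 12, 16, 17, 18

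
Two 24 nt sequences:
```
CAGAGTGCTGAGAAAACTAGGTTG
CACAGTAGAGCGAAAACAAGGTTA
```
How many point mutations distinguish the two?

Comparing position by position, 7 positions differ: 3 (G/C), 7 (G/A), 8 (C/G), 9 (T/A), 11 (A/C), 18 (T/A), 24 (G/A).

7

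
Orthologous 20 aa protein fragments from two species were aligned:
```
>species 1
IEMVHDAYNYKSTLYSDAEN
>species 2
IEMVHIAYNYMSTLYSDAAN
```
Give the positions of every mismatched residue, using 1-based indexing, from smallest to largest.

Differences at position 6 (D→I), position 11 (K→M), position 19 (E→A).

6, 11, 19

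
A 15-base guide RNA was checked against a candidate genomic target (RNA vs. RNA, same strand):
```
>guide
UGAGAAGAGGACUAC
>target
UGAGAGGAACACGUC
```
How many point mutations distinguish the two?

Comparing position by position, 5 positions differ: 6 (A/G), 9 (G/A), 10 (G/C), 13 (U/G), 14 (A/U).

5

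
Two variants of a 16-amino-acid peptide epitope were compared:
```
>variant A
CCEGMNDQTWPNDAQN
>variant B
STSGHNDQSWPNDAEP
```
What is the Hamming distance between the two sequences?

Comparing position by position, 7 positions differ: 1 (C/S), 2 (C/T), 3 (E/S), 5 (M/H), 9 (T/S), 15 (Q/E), 16 (N/P).

7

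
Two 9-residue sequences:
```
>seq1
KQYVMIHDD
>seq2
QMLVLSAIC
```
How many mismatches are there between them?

Comparing position by position, 8 residues differ: 1 (K/Q), 2 (Q/M), 3 (Y/L), 5 (M/L), 6 (I/S), 7 (H/A), 8 (D/I), 9 (D/C).

8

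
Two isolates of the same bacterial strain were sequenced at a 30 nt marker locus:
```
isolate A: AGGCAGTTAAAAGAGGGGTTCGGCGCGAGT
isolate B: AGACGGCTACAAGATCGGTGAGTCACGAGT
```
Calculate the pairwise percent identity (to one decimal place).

10 positions differ (3, 5, 7, 10, 15, 16, 20, 21, 23, 25), so 20 of 30 match: 20/30 = 66.67%.

66.7%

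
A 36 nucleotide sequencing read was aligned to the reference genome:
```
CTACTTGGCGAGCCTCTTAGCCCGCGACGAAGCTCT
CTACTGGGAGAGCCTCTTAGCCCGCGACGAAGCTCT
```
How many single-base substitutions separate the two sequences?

2

The sequences differ at bases 6, 9 (1-based) — 2 in total.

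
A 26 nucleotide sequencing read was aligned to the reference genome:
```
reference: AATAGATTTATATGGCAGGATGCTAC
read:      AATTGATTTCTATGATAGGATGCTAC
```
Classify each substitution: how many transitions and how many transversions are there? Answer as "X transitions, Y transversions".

2 transitions, 2 transversions

Transitions (purine↔purine or pyrimidine↔pyrimidine): 15 G→A, 16 C→T.
Transversions (purine↔pyrimidine): 4 A→T, 10 A→C.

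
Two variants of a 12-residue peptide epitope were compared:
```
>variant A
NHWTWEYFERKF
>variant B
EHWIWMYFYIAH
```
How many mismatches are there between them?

Comparing position by position, 7 positions differ: 1 (N/E), 4 (T/I), 6 (E/M), 9 (E/Y), 10 (R/I), 11 (K/A), 12 (F/H).

7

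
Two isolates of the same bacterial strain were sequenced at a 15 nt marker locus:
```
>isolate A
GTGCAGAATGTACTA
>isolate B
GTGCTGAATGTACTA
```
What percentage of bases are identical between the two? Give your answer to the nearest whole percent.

93%

1 position differs (5), so 14 of 15 match: 14/15 = 93.33%.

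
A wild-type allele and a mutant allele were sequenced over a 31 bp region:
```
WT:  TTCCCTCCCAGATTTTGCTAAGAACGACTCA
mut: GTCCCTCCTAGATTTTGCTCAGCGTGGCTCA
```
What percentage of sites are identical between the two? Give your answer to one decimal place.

77.4%

7 positions differ (1, 9, 20, 23, 24, 25, 27), so 24 of 31 match: 24/31 = 77.42%.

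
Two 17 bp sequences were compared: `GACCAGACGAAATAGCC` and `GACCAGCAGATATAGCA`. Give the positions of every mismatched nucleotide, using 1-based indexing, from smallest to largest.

Scanning 1-based: 7: A/C; 8: C/A; 11: A/T; 17: C/A.

7, 8, 11, 17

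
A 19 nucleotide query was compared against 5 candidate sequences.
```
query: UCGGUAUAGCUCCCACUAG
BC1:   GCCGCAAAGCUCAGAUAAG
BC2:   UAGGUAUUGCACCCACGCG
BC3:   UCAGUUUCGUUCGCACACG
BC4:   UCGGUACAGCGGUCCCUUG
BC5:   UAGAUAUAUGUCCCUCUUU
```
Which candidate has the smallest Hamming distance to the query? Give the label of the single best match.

BC2

Hamming distances to query — BC1: 8; BC2: 5; BC3: 7; BC4: 6; BC5: 7.
Smallest is BC2 with 5 mismatches.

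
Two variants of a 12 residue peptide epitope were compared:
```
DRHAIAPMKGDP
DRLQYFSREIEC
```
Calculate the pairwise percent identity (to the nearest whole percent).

Mismatches at positions 3, 4, 5, 6, 7, 8, 9, 10, 11, 12 (1-based): 10 of 12.
Identical positions: 2/12 = 16.67% → 17%.

17%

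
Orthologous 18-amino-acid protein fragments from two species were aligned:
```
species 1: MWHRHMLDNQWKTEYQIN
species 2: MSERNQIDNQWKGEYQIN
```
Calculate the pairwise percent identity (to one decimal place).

66.7%

6 positions differ (2, 3, 5, 6, 7, 13), so 12 of 18 match: 12/18 = 66.67%.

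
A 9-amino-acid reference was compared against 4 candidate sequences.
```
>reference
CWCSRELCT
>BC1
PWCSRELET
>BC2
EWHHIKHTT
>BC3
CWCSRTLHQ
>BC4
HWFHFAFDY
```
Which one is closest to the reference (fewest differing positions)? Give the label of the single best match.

BC1 differs at 2 positions; BC2 differs at 7 positions; BC3 differs at 3 positions; BC4 differs at 8 positions. The closest is BC1.

BC1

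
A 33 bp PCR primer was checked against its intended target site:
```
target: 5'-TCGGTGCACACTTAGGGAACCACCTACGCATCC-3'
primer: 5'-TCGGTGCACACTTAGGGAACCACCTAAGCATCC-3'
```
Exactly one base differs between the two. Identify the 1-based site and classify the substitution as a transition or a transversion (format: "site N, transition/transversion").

Site 27 changes C→A. C is a pyrimidine and A is a purine, so this is a transversion.

site 27, transversion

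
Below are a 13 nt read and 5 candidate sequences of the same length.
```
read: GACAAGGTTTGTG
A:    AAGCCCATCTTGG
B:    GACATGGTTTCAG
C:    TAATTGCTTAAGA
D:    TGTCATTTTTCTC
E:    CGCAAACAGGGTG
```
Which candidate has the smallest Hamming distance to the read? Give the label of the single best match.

B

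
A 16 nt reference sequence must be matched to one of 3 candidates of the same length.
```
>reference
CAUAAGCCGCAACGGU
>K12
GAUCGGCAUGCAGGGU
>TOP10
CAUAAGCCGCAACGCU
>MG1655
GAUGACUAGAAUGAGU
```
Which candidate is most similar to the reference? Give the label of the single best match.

TOP10

Hamming distances to reference — K12: 8; TOP10: 1; MG1655: 9.
Smallest is TOP10 with 1 mismatch.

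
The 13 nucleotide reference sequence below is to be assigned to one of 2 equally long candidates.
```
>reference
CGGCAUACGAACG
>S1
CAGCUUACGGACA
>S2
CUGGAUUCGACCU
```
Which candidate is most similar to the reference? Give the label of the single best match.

S1 differs at 4 sites; S2 differs at 5 sites. The closest is S1.

S1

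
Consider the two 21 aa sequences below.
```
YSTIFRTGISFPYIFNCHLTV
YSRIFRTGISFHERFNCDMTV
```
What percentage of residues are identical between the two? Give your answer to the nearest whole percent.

71%

6 positions differ (3, 12, 13, 14, 18, 19), so 15 of 21 match: 15/21 = 71.43%.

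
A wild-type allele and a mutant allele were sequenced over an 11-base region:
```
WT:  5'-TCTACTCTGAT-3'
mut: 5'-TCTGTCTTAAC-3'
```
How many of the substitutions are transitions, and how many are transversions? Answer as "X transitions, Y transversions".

Transitions (purine↔purine or pyrimidine↔pyrimidine): 4 A→G, 5 C→T, 6 T→C, 7 C→T, 9 G→A, 11 T→C.
Transversions (purine↔pyrimidine): none.

6 transitions, 0 transversions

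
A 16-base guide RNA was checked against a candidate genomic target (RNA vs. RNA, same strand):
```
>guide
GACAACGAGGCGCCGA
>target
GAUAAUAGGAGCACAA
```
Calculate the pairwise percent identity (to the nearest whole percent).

Mismatches at positions 3, 6, 7, 8, 10, 11, 12, 13, 15 (1-based): 9 of 16.
Identical positions: 7/16 = 43.75% → 44%.

44%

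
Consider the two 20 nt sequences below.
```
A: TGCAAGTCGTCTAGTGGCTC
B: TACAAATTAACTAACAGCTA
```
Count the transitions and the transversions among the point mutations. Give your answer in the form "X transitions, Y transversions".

7 transitions, 2 transversions

Transitions (purine↔purine or pyrimidine↔pyrimidine): 2 G→A, 6 G→A, 8 C→T, 9 G→A, 14 G→A, 15 T→C, 16 G→A.
Transversions (purine↔pyrimidine): 10 T→A, 20 C→A.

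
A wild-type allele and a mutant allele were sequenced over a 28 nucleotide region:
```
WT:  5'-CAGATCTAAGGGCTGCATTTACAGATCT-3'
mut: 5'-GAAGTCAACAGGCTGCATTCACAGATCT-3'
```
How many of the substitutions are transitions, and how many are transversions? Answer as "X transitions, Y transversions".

4 transitions, 3 transversions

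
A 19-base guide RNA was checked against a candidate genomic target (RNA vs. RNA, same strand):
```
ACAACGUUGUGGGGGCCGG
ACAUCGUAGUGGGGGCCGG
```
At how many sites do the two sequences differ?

Mismatches (1-based): site 4: A→U; site 8: U→A.

2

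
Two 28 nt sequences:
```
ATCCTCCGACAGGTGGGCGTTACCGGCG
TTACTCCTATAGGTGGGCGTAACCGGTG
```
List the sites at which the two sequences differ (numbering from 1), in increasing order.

Scanning 1-based: 1: A/T; 3: C/A; 8: G/T; 10: C/T; 21: T/A; 27: C/T.

1, 3, 8, 10, 21, 27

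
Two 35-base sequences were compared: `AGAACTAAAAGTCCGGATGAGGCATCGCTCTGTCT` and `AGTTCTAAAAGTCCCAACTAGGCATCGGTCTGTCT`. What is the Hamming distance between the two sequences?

The sequences differ at bases 3, 4, 15, 16, 18, 19, 28 (1-based) — 7 in total.

7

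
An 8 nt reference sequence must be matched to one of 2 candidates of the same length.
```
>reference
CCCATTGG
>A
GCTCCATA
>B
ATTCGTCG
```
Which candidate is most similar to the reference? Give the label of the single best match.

B

Hamming distances to reference — A: 7; B: 6.
Smallest is B with 6 mismatches.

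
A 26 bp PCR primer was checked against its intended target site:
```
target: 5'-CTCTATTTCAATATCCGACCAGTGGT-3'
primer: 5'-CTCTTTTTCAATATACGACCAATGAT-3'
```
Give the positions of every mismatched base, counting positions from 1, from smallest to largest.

Scanning 1-based: 5: A/T; 15: C/A; 22: G/A; 25: G/A.

5, 15, 22, 25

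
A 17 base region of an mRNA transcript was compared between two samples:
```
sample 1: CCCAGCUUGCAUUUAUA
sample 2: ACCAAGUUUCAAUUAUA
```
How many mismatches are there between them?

5

Mismatches (1-based): site 1: C→A; site 5: G→A; site 6: C→G; site 9: G→U; site 12: U→A.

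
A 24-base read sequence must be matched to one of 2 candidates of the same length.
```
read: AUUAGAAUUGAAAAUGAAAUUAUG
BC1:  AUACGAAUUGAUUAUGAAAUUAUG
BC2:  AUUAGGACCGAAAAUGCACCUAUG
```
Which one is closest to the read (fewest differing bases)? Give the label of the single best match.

BC1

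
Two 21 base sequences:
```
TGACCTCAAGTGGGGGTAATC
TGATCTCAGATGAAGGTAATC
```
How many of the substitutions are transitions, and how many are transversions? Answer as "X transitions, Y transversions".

Mismatches (1-based):
base 4: C→T (pyrimidine→pyrimidine, transition)
base 9: A→G (purine→purine, transition)
base 10: G→A (purine→purine, transition)
base 13: G→A (purine→purine, transition)
base 14: G→A (purine→purine, transition)

5 transitions, 0 transversions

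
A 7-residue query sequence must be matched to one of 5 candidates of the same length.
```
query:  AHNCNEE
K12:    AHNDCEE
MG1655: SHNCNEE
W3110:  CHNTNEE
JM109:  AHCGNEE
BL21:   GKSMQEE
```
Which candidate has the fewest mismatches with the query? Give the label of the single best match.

Hamming distances to query — K12: 2; MG1655: 1; W3110: 2; JM109: 2; BL21: 5.
Smallest is MG1655 with 1 mismatch.

MG1655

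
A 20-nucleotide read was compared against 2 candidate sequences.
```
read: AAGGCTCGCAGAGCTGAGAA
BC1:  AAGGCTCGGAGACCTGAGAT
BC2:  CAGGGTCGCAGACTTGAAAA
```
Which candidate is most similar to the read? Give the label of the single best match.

BC1

Hamming distances to read — BC1: 3; BC2: 5.
Smallest is BC1 with 3 mismatches.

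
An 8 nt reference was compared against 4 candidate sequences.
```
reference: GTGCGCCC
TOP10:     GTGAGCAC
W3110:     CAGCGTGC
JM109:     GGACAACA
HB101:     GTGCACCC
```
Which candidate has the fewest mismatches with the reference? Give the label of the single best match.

HB101

TOP10 differs at 2 bases; W3110 differs at 4 bases; JM109 differs at 5 bases; HB101 differs at 1 base. The closest is HB101.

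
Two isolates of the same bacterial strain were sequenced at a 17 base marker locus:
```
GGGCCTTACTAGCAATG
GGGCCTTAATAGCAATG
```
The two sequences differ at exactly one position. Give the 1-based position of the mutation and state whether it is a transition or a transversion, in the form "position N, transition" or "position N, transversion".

Position 9 changes C→A. C is a pyrimidine and A is a purine, so this is a transversion.

position 9, transversion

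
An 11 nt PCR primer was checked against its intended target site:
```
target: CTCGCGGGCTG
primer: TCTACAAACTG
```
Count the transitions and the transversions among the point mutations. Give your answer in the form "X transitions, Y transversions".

Transitions (purine↔purine or pyrimidine↔pyrimidine): 1 C→T, 2 T→C, 3 C→T, 4 G→A, 6 G→A, 7 G→A, 8 G→A.
Transversions (purine↔pyrimidine): none.

7 transitions, 0 transversions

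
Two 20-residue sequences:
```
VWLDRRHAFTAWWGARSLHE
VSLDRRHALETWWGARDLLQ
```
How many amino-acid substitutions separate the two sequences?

7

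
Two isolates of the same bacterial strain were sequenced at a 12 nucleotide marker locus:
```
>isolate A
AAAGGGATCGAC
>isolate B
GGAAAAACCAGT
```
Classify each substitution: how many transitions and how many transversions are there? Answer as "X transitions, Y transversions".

Transitions (purine↔purine or pyrimidine↔pyrimidine): 1 A→G, 2 A→G, 4 G→A, 5 G→A, 6 G→A, 8 T→C, 10 G→A, 11 A→G, 12 C→T.
Transversions (purine↔pyrimidine): none.

9 transitions, 0 transversions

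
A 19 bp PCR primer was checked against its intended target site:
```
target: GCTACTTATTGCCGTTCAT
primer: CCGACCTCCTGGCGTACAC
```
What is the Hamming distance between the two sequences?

8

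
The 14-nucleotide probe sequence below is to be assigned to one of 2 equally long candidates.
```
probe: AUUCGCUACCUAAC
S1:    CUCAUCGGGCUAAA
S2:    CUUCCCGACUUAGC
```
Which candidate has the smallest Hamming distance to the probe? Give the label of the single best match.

S2

S1 differs at 8 positions; S2 differs at 5 positions. The closest is S2.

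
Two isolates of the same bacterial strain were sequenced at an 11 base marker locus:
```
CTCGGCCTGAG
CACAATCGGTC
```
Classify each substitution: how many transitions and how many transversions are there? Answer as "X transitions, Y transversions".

Mismatches (1-based):
site 2: T→A (pyrimidine→purine, transversion)
site 4: G→A (purine→purine, transition)
site 5: G→A (purine→purine, transition)
site 6: C→T (pyrimidine→pyrimidine, transition)
site 8: T→G (pyrimidine→purine, transversion)
site 10: A→T (purine→pyrimidine, transversion)
site 11: G→C (purine→pyrimidine, transversion)

3 transitions, 4 transversions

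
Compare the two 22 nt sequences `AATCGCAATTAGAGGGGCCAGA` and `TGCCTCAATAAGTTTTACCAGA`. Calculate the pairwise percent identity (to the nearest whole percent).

10 positions differ (1, 2, 3, 5, 10, 13, 14, 15, 16, 17), so 12 of 22 match: 12/22 = 54.55%.

55%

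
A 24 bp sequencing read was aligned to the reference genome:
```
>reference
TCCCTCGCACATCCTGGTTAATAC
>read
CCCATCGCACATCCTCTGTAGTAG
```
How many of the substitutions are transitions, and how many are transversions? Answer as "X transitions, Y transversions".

Transitions (purine↔purine or pyrimidine↔pyrimidine): 1 T→C, 21 A→G.
Transversions (purine↔pyrimidine): 4 C→A, 16 G→C, 17 G→T, 18 T→G, 24 C→G.

2 transitions, 5 transversions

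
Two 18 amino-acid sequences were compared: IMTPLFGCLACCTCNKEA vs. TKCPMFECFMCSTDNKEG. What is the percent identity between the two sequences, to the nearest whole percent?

44%

Mismatches at positions 1, 2, 3, 5, 7, 9, 10, 12, 14, 18 (1-based): 10 of 18.
Identical positions: 8/18 = 44.44% → 44%.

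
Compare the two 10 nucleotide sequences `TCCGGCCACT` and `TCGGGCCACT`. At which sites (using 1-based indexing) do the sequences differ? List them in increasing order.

3

Differences at site 3 (C→G).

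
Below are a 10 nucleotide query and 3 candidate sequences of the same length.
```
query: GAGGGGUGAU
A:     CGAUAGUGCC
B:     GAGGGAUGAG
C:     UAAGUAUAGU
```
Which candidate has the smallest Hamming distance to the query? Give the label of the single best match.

B

Hamming distances to query — A: 7; B: 2; C: 6.
Smallest is B with 2 mismatches.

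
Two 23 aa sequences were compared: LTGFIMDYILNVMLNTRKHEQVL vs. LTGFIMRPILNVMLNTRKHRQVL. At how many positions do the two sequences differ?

Comparing position by position, 3 positions differ: 7 (D/R), 8 (Y/P), 20 (E/R).

3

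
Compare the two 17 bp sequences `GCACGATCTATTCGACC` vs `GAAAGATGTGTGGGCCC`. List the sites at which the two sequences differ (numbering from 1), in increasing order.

Differences at site 2 (C→A), site 4 (C→A), site 8 (C→G), site 10 (A→G), site 12 (T→G), site 13 (C→G), site 15 (A→C).

2, 4, 8, 10, 12, 13, 15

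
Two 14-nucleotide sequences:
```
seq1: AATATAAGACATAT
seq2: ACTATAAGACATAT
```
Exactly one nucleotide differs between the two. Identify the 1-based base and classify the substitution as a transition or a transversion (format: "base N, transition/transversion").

The sequences differ only at base 2: A→C (purine→pyrimidine), a transversion.

base 2, transversion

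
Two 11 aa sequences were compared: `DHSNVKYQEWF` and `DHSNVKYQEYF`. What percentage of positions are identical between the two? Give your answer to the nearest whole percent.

91%

1 position differs (10), so 10 of 11 match: 10/11 = 90.91%.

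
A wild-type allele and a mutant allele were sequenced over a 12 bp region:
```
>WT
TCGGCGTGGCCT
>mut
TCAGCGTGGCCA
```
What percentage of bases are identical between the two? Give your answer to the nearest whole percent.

Mismatches at positions 3, 12 (1-based): 2 of 12.
Identical positions: 10/12 = 83.33% → 83%.

83%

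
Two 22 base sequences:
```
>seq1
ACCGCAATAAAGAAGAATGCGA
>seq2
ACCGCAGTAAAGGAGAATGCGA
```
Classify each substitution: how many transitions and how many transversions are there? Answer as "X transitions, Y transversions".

2 transitions, 0 transversions

Transitions (purine↔purine or pyrimidine↔pyrimidine): 7 A→G, 13 A→G.
Transversions (purine↔pyrimidine): none.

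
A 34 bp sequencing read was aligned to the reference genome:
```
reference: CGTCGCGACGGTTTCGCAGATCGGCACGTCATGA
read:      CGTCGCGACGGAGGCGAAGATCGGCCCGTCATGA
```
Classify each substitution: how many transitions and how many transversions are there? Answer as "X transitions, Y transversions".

0 transitions, 5 transversions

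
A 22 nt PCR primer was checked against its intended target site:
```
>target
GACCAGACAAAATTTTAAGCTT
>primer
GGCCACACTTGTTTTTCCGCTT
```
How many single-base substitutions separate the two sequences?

8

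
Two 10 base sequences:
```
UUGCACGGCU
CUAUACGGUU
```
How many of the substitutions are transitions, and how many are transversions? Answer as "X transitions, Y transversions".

4 transitions, 0 transversions

Transitions (purine↔purine or pyrimidine↔pyrimidine): 1 U→C, 3 G→A, 4 C→U, 9 C→U.
Transversions (purine↔pyrimidine): none.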